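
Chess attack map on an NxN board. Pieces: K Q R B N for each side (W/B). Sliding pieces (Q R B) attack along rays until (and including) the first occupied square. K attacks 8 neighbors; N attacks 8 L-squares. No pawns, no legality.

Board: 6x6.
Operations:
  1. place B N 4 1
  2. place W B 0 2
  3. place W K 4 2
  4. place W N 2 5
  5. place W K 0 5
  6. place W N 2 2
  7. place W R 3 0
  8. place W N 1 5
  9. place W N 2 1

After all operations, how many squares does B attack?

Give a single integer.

Answer: 4

Derivation:
Op 1: place BN@(4,1)
Op 2: place WB@(0,2)
Op 3: place WK@(4,2)
Op 4: place WN@(2,5)
Op 5: place WK@(0,5)
Op 6: place WN@(2,2)
Op 7: place WR@(3,0)
Op 8: place WN@(1,5)
Op 9: place WN@(2,1)
Per-piece attacks for B:
  BN@(4,1): attacks (5,3) (3,3) (2,2) (2,0)
Union (4 distinct): (2,0) (2,2) (3,3) (5,3)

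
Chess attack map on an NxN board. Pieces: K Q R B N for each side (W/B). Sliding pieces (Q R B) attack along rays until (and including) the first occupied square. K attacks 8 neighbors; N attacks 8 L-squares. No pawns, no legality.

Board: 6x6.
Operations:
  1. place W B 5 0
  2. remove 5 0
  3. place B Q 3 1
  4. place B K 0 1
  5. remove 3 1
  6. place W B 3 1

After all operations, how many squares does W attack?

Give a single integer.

Answer: 7

Derivation:
Op 1: place WB@(5,0)
Op 2: remove (5,0)
Op 3: place BQ@(3,1)
Op 4: place BK@(0,1)
Op 5: remove (3,1)
Op 6: place WB@(3,1)
Per-piece attacks for W:
  WB@(3,1): attacks (4,2) (5,3) (4,0) (2,2) (1,3) (0,4) (2,0)
Union (7 distinct): (0,4) (1,3) (2,0) (2,2) (4,0) (4,2) (5,3)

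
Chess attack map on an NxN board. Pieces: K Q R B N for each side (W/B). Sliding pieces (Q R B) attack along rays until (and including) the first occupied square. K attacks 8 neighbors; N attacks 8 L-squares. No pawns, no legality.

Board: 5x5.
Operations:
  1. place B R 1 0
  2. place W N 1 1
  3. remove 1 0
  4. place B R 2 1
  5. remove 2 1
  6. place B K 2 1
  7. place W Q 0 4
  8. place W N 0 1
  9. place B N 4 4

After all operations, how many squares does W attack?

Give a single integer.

Op 1: place BR@(1,0)
Op 2: place WN@(1,1)
Op 3: remove (1,0)
Op 4: place BR@(2,1)
Op 5: remove (2,1)
Op 6: place BK@(2,1)
Op 7: place WQ@(0,4)
Op 8: place WN@(0,1)
Op 9: place BN@(4,4)
Per-piece attacks for W:
  WN@(0,1): attacks (1,3) (2,2) (2,0)
  WQ@(0,4): attacks (0,3) (0,2) (0,1) (1,4) (2,4) (3,4) (4,4) (1,3) (2,2) (3,1) (4,0) [ray(0,-1) blocked at (0,1); ray(1,0) blocked at (4,4)]
  WN@(1,1): attacks (2,3) (3,2) (0,3) (3,0)
Union (15 distinct): (0,1) (0,2) (0,3) (1,3) (1,4) (2,0) (2,2) (2,3) (2,4) (3,0) (3,1) (3,2) (3,4) (4,0) (4,4)

Answer: 15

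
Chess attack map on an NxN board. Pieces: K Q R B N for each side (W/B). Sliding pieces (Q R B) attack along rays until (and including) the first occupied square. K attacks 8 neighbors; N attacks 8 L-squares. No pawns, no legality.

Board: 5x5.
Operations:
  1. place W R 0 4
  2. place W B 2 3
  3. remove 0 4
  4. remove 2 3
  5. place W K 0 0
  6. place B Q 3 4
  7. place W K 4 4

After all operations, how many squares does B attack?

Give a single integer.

Answer: 12

Derivation:
Op 1: place WR@(0,4)
Op 2: place WB@(2,3)
Op 3: remove (0,4)
Op 4: remove (2,3)
Op 5: place WK@(0,0)
Op 6: place BQ@(3,4)
Op 7: place WK@(4,4)
Per-piece attacks for B:
  BQ@(3,4): attacks (3,3) (3,2) (3,1) (3,0) (4,4) (2,4) (1,4) (0,4) (4,3) (2,3) (1,2) (0,1) [ray(1,0) blocked at (4,4)]
Union (12 distinct): (0,1) (0,4) (1,2) (1,4) (2,3) (2,4) (3,0) (3,1) (3,2) (3,3) (4,3) (4,4)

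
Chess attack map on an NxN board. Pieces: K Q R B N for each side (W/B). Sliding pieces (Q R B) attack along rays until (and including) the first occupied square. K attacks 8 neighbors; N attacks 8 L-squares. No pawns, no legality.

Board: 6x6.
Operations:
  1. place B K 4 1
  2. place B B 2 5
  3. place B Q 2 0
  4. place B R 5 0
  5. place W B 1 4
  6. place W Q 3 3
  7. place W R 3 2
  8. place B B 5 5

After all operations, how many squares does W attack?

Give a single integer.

Answer: 25

Derivation:
Op 1: place BK@(4,1)
Op 2: place BB@(2,5)
Op 3: place BQ@(2,0)
Op 4: place BR@(5,0)
Op 5: place WB@(1,4)
Op 6: place WQ@(3,3)
Op 7: place WR@(3,2)
Op 8: place BB@(5,5)
Per-piece attacks for W:
  WB@(1,4): attacks (2,5) (2,3) (3,2) (0,5) (0,3) [ray(1,1) blocked at (2,5); ray(1,-1) blocked at (3,2)]
  WR@(3,2): attacks (3,3) (3,1) (3,0) (4,2) (5,2) (2,2) (1,2) (0,2) [ray(0,1) blocked at (3,3)]
  WQ@(3,3): attacks (3,4) (3,5) (3,2) (4,3) (5,3) (2,3) (1,3) (0,3) (4,4) (5,5) (4,2) (5,1) (2,4) (1,5) (2,2) (1,1) (0,0) [ray(0,-1) blocked at (3,2); ray(1,1) blocked at (5,5)]
Union (25 distinct): (0,0) (0,2) (0,3) (0,5) (1,1) (1,2) (1,3) (1,5) (2,2) (2,3) (2,4) (2,5) (3,0) (3,1) (3,2) (3,3) (3,4) (3,5) (4,2) (4,3) (4,4) (5,1) (5,2) (5,3) (5,5)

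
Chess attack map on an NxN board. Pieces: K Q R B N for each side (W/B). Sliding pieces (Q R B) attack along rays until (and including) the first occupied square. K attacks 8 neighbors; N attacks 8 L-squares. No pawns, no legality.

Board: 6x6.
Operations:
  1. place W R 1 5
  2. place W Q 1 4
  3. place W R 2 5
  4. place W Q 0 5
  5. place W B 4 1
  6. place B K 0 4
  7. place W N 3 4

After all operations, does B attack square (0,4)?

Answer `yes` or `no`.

Op 1: place WR@(1,5)
Op 2: place WQ@(1,4)
Op 3: place WR@(2,5)
Op 4: place WQ@(0,5)
Op 5: place WB@(4,1)
Op 6: place BK@(0,4)
Op 7: place WN@(3,4)
Per-piece attacks for B:
  BK@(0,4): attacks (0,5) (0,3) (1,4) (1,5) (1,3)
B attacks (0,4): no

Answer: no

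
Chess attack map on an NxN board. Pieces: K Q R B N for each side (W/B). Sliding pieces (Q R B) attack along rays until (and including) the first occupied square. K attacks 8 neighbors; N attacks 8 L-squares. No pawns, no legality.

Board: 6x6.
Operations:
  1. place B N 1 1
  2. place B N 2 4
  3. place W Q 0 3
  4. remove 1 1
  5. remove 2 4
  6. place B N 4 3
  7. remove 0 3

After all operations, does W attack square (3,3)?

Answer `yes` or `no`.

Answer: no

Derivation:
Op 1: place BN@(1,1)
Op 2: place BN@(2,4)
Op 3: place WQ@(0,3)
Op 4: remove (1,1)
Op 5: remove (2,4)
Op 6: place BN@(4,3)
Op 7: remove (0,3)
Per-piece attacks for W:
W attacks (3,3): no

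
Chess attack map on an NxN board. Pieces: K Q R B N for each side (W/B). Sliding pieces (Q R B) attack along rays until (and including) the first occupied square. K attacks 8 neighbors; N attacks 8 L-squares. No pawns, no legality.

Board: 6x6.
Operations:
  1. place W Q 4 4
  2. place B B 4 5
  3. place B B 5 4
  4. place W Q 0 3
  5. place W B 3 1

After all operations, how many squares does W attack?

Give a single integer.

Answer: 27

Derivation:
Op 1: place WQ@(4,4)
Op 2: place BB@(4,5)
Op 3: place BB@(5,4)
Op 4: place WQ@(0,3)
Op 5: place WB@(3,1)
Per-piece attacks for W:
  WQ@(0,3): attacks (0,4) (0,5) (0,2) (0,1) (0,0) (1,3) (2,3) (3,3) (4,3) (5,3) (1,4) (2,5) (1,2) (2,1) (3,0)
  WB@(3,1): attacks (4,2) (5,3) (4,0) (2,2) (1,3) (0,4) (2,0)
  WQ@(4,4): attacks (4,5) (4,3) (4,2) (4,1) (4,0) (5,4) (3,4) (2,4) (1,4) (0,4) (5,5) (5,3) (3,5) (3,3) (2,2) (1,1) (0,0) [ray(0,1) blocked at (4,5); ray(1,0) blocked at (5,4)]
Union (27 distinct): (0,0) (0,1) (0,2) (0,4) (0,5) (1,1) (1,2) (1,3) (1,4) (2,0) (2,1) (2,2) (2,3) (2,4) (2,5) (3,0) (3,3) (3,4) (3,5) (4,0) (4,1) (4,2) (4,3) (4,5) (5,3) (5,4) (5,5)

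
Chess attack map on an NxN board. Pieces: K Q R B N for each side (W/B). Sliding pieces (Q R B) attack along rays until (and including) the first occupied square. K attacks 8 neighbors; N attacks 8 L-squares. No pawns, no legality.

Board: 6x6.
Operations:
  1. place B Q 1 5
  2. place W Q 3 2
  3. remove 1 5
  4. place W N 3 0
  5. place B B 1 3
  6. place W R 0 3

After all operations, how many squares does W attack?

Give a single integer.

Answer: 25

Derivation:
Op 1: place BQ@(1,5)
Op 2: place WQ@(3,2)
Op 3: remove (1,5)
Op 4: place WN@(3,0)
Op 5: place BB@(1,3)
Op 6: place WR@(0,3)
Per-piece attacks for W:
  WR@(0,3): attacks (0,4) (0,5) (0,2) (0,1) (0,0) (1,3) [ray(1,0) blocked at (1,3)]
  WN@(3,0): attacks (4,2) (5,1) (2,2) (1,1)
  WQ@(3,2): attacks (3,3) (3,4) (3,5) (3,1) (3,0) (4,2) (5,2) (2,2) (1,2) (0,2) (4,3) (5,4) (4,1) (5,0) (2,3) (1,4) (0,5) (2,1) (1,0) [ray(0,-1) blocked at (3,0)]
Union (25 distinct): (0,0) (0,1) (0,2) (0,4) (0,5) (1,0) (1,1) (1,2) (1,3) (1,4) (2,1) (2,2) (2,3) (3,0) (3,1) (3,3) (3,4) (3,5) (4,1) (4,2) (4,3) (5,0) (5,1) (5,2) (5,4)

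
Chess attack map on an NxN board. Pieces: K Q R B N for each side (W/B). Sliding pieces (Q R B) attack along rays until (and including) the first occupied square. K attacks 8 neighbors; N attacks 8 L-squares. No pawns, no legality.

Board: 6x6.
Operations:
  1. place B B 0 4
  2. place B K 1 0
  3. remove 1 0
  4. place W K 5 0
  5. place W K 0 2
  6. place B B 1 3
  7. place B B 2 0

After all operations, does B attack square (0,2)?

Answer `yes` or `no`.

Answer: yes

Derivation:
Op 1: place BB@(0,4)
Op 2: place BK@(1,0)
Op 3: remove (1,0)
Op 4: place WK@(5,0)
Op 5: place WK@(0,2)
Op 6: place BB@(1,3)
Op 7: place BB@(2,0)
Per-piece attacks for B:
  BB@(0,4): attacks (1,5) (1,3) [ray(1,-1) blocked at (1,3)]
  BB@(1,3): attacks (2,4) (3,5) (2,2) (3,1) (4,0) (0,4) (0,2) [ray(-1,1) blocked at (0,4); ray(-1,-1) blocked at (0,2)]
  BB@(2,0): attacks (3,1) (4,2) (5,3) (1,1) (0,2) [ray(-1,1) blocked at (0,2)]
B attacks (0,2): yes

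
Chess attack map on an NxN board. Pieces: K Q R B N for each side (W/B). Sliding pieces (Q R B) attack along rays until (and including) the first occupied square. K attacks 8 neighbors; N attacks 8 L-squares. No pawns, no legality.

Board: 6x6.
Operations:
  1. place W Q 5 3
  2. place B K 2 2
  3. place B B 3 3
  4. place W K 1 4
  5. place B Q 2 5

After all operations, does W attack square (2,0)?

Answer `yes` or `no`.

Answer: yes

Derivation:
Op 1: place WQ@(5,3)
Op 2: place BK@(2,2)
Op 3: place BB@(3,3)
Op 4: place WK@(1,4)
Op 5: place BQ@(2,5)
Per-piece attacks for W:
  WK@(1,4): attacks (1,5) (1,3) (2,4) (0,4) (2,5) (2,3) (0,5) (0,3)
  WQ@(5,3): attacks (5,4) (5,5) (5,2) (5,1) (5,0) (4,3) (3,3) (4,4) (3,5) (4,2) (3,1) (2,0) [ray(-1,0) blocked at (3,3)]
W attacks (2,0): yes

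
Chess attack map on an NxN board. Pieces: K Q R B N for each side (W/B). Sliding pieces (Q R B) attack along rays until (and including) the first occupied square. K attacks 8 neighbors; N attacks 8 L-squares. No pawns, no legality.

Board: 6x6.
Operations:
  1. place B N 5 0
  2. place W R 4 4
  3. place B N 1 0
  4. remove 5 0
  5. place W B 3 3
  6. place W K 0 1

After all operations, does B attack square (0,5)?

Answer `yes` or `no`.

Op 1: place BN@(5,0)
Op 2: place WR@(4,4)
Op 3: place BN@(1,0)
Op 4: remove (5,0)
Op 5: place WB@(3,3)
Op 6: place WK@(0,1)
Per-piece attacks for B:
  BN@(1,0): attacks (2,2) (3,1) (0,2)
B attacks (0,5): no

Answer: no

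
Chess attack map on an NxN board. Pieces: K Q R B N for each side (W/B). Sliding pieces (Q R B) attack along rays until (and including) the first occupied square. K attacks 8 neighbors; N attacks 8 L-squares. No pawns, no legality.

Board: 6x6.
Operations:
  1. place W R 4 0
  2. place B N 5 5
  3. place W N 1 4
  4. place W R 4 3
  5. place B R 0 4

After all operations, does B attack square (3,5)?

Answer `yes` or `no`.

Answer: no

Derivation:
Op 1: place WR@(4,0)
Op 2: place BN@(5,5)
Op 3: place WN@(1,4)
Op 4: place WR@(4,3)
Op 5: place BR@(0,4)
Per-piece attacks for B:
  BR@(0,4): attacks (0,5) (0,3) (0,2) (0,1) (0,0) (1,4) [ray(1,0) blocked at (1,4)]
  BN@(5,5): attacks (4,3) (3,4)
B attacks (3,5): no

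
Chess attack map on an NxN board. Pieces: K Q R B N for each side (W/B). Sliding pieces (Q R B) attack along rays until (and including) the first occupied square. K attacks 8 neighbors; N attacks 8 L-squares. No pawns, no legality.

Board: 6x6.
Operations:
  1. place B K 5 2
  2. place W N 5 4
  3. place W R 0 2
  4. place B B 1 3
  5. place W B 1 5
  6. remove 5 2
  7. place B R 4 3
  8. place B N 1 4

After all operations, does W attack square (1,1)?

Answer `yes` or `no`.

Op 1: place BK@(5,2)
Op 2: place WN@(5,4)
Op 3: place WR@(0,2)
Op 4: place BB@(1,3)
Op 5: place WB@(1,5)
Op 6: remove (5,2)
Op 7: place BR@(4,3)
Op 8: place BN@(1,4)
Per-piece attacks for W:
  WR@(0,2): attacks (0,3) (0,4) (0,5) (0,1) (0,0) (1,2) (2,2) (3,2) (4,2) (5,2)
  WB@(1,5): attacks (2,4) (3,3) (4,2) (5,1) (0,4)
  WN@(5,4): attacks (3,5) (4,2) (3,3)
W attacks (1,1): no

Answer: no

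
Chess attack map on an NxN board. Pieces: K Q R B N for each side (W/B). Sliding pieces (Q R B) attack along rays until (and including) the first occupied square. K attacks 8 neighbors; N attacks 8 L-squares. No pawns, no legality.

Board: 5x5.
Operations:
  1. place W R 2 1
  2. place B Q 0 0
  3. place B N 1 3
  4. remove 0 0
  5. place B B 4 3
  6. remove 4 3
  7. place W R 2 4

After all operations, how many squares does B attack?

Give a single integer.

Op 1: place WR@(2,1)
Op 2: place BQ@(0,0)
Op 3: place BN@(1,3)
Op 4: remove (0,0)
Op 5: place BB@(4,3)
Op 6: remove (4,3)
Op 7: place WR@(2,4)
Per-piece attacks for B:
  BN@(1,3): attacks (3,4) (2,1) (3,2) (0,1)
Union (4 distinct): (0,1) (2,1) (3,2) (3,4)

Answer: 4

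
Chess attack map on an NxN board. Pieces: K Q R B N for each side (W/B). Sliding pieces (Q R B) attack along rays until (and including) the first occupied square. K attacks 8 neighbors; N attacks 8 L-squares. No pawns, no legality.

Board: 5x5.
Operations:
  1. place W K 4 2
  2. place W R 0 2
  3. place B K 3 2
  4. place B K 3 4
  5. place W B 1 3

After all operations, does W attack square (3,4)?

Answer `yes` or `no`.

Answer: no

Derivation:
Op 1: place WK@(4,2)
Op 2: place WR@(0,2)
Op 3: place BK@(3,2)
Op 4: place BK@(3,4)
Op 5: place WB@(1,3)
Per-piece attacks for W:
  WR@(0,2): attacks (0,3) (0,4) (0,1) (0,0) (1,2) (2,2) (3,2) [ray(1,0) blocked at (3,2)]
  WB@(1,3): attacks (2,4) (2,2) (3,1) (4,0) (0,4) (0,2) [ray(-1,-1) blocked at (0,2)]
  WK@(4,2): attacks (4,3) (4,1) (3,2) (3,3) (3,1)
W attacks (3,4): no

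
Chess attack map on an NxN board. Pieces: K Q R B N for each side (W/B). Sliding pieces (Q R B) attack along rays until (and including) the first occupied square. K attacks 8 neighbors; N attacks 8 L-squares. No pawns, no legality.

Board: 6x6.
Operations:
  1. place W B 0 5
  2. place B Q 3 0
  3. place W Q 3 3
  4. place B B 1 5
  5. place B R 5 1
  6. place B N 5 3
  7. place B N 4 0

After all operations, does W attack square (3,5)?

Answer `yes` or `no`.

Op 1: place WB@(0,5)
Op 2: place BQ@(3,0)
Op 3: place WQ@(3,3)
Op 4: place BB@(1,5)
Op 5: place BR@(5,1)
Op 6: place BN@(5,3)
Op 7: place BN@(4,0)
Per-piece attacks for W:
  WB@(0,5): attacks (1,4) (2,3) (3,2) (4,1) (5,0)
  WQ@(3,3): attacks (3,4) (3,5) (3,2) (3,1) (3,0) (4,3) (5,3) (2,3) (1,3) (0,3) (4,4) (5,5) (4,2) (5,1) (2,4) (1,5) (2,2) (1,1) (0,0) [ray(0,-1) blocked at (3,0); ray(1,0) blocked at (5,3); ray(1,-1) blocked at (5,1); ray(-1,1) blocked at (1,5)]
W attacks (3,5): yes

Answer: yes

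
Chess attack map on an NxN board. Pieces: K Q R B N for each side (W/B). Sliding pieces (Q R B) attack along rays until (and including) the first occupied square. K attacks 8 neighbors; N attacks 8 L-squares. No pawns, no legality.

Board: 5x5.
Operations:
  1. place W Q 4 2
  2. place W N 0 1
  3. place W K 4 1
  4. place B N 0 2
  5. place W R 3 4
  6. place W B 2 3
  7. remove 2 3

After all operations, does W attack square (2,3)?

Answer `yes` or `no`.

Answer: no

Derivation:
Op 1: place WQ@(4,2)
Op 2: place WN@(0,1)
Op 3: place WK@(4,1)
Op 4: place BN@(0,2)
Op 5: place WR@(3,4)
Op 6: place WB@(2,3)
Op 7: remove (2,3)
Per-piece attacks for W:
  WN@(0,1): attacks (1,3) (2,2) (2,0)
  WR@(3,4): attacks (3,3) (3,2) (3,1) (3,0) (4,4) (2,4) (1,4) (0,4)
  WK@(4,1): attacks (4,2) (4,0) (3,1) (3,2) (3,0)
  WQ@(4,2): attacks (4,3) (4,4) (4,1) (3,2) (2,2) (1,2) (0,2) (3,3) (2,4) (3,1) (2,0) [ray(0,-1) blocked at (4,1); ray(-1,0) blocked at (0,2)]
W attacks (2,3): no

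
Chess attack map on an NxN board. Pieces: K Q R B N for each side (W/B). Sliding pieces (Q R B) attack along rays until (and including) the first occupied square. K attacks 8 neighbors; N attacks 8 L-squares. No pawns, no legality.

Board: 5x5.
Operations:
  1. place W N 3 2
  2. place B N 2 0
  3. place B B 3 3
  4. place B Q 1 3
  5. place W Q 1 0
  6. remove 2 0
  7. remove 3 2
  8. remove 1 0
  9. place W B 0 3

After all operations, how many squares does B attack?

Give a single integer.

Op 1: place WN@(3,2)
Op 2: place BN@(2,0)
Op 3: place BB@(3,3)
Op 4: place BQ@(1,3)
Op 5: place WQ@(1,0)
Op 6: remove (2,0)
Op 7: remove (3,2)
Op 8: remove (1,0)
Op 9: place WB@(0,3)
Per-piece attacks for B:
  BQ@(1,3): attacks (1,4) (1,2) (1,1) (1,0) (2,3) (3,3) (0,3) (2,4) (2,2) (3,1) (4,0) (0,4) (0,2) [ray(1,0) blocked at (3,3); ray(-1,0) blocked at (0,3)]
  BB@(3,3): attacks (4,4) (4,2) (2,4) (2,2) (1,1) (0,0)
Union (16 distinct): (0,0) (0,2) (0,3) (0,4) (1,0) (1,1) (1,2) (1,4) (2,2) (2,3) (2,4) (3,1) (3,3) (4,0) (4,2) (4,4)

Answer: 16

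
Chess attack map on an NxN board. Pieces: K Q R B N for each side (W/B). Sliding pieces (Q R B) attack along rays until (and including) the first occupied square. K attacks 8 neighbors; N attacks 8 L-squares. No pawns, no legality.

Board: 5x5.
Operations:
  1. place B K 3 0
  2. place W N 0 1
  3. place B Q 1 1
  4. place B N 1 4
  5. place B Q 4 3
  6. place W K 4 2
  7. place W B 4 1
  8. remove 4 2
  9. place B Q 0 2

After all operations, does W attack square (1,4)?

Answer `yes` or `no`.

Answer: yes

Derivation:
Op 1: place BK@(3,0)
Op 2: place WN@(0,1)
Op 3: place BQ@(1,1)
Op 4: place BN@(1,4)
Op 5: place BQ@(4,3)
Op 6: place WK@(4,2)
Op 7: place WB@(4,1)
Op 8: remove (4,2)
Op 9: place BQ@(0,2)
Per-piece attacks for W:
  WN@(0,1): attacks (1,3) (2,2) (2,0)
  WB@(4,1): attacks (3,2) (2,3) (1,4) (3,0) [ray(-1,1) blocked at (1,4); ray(-1,-1) blocked at (3,0)]
W attacks (1,4): yes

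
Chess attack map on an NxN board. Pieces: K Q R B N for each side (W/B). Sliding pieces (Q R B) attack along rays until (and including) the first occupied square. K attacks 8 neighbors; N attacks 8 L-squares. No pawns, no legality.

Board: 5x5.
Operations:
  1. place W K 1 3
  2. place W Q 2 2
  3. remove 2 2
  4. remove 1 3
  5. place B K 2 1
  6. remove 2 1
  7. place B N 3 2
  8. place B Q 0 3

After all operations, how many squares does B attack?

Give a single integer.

Answer: 17

Derivation:
Op 1: place WK@(1,3)
Op 2: place WQ@(2,2)
Op 3: remove (2,2)
Op 4: remove (1,3)
Op 5: place BK@(2,1)
Op 6: remove (2,1)
Op 7: place BN@(3,2)
Op 8: place BQ@(0,3)
Per-piece attacks for B:
  BQ@(0,3): attacks (0,4) (0,2) (0,1) (0,0) (1,3) (2,3) (3,3) (4,3) (1,4) (1,2) (2,1) (3,0)
  BN@(3,2): attacks (4,4) (2,4) (1,3) (4,0) (2,0) (1,1)
Union (17 distinct): (0,0) (0,1) (0,2) (0,4) (1,1) (1,2) (1,3) (1,4) (2,0) (2,1) (2,3) (2,4) (3,0) (3,3) (4,0) (4,3) (4,4)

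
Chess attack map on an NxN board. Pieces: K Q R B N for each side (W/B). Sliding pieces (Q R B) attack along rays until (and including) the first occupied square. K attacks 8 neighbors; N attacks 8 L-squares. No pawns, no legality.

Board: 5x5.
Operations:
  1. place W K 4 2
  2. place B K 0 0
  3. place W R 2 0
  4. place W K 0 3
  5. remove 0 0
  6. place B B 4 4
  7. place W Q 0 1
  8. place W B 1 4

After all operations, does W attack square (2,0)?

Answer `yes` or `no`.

Op 1: place WK@(4,2)
Op 2: place BK@(0,0)
Op 3: place WR@(2,0)
Op 4: place WK@(0,3)
Op 5: remove (0,0)
Op 6: place BB@(4,4)
Op 7: place WQ@(0,1)
Op 8: place WB@(1,4)
Per-piece attacks for W:
  WQ@(0,1): attacks (0,2) (0,3) (0,0) (1,1) (2,1) (3,1) (4,1) (1,2) (2,3) (3,4) (1,0) [ray(0,1) blocked at (0,3)]
  WK@(0,3): attacks (0,4) (0,2) (1,3) (1,4) (1,2)
  WB@(1,4): attacks (2,3) (3,2) (4,1) (0,3) [ray(-1,-1) blocked at (0,3)]
  WR@(2,0): attacks (2,1) (2,2) (2,3) (2,4) (3,0) (4,0) (1,0) (0,0)
  WK@(4,2): attacks (4,3) (4,1) (3,2) (3,3) (3,1)
W attacks (2,0): no

Answer: no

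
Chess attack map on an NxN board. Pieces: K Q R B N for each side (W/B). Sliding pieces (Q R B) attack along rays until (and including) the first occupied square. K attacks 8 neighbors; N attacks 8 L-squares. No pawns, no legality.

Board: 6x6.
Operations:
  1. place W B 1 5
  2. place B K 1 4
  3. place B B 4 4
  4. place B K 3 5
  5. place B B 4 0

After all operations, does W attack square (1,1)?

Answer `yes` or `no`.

Op 1: place WB@(1,5)
Op 2: place BK@(1,4)
Op 3: place BB@(4,4)
Op 4: place BK@(3,5)
Op 5: place BB@(4,0)
Per-piece attacks for W:
  WB@(1,5): attacks (2,4) (3,3) (4,2) (5,1) (0,4)
W attacks (1,1): no

Answer: no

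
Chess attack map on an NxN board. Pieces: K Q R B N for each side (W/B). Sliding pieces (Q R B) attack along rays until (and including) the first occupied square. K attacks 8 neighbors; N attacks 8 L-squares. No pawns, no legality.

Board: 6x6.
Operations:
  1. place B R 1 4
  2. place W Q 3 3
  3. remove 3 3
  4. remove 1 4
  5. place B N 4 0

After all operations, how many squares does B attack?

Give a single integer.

Op 1: place BR@(1,4)
Op 2: place WQ@(3,3)
Op 3: remove (3,3)
Op 4: remove (1,4)
Op 5: place BN@(4,0)
Per-piece attacks for B:
  BN@(4,0): attacks (5,2) (3,2) (2,1)
Union (3 distinct): (2,1) (3,2) (5,2)

Answer: 3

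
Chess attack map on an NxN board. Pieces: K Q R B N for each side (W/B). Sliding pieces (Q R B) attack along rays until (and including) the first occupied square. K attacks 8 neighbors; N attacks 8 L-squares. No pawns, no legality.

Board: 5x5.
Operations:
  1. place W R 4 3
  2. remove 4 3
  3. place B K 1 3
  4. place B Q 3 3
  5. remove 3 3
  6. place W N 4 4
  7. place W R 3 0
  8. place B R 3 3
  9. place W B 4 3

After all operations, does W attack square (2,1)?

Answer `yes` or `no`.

Op 1: place WR@(4,3)
Op 2: remove (4,3)
Op 3: place BK@(1,3)
Op 4: place BQ@(3,3)
Op 5: remove (3,3)
Op 6: place WN@(4,4)
Op 7: place WR@(3,0)
Op 8: place BR@(3,3)
Op 9: place WB@(4,3)
Per-piece attacks for W:
  WR@(3,0): attacks (3,1) (3,2) (3,3) (4,0) (2,0) (1,0) (0,0) [ray(0,1) blocked at (3,3)]
  WB@(4,3): attacks (3,4) (3,2) (2,1) (1,0)
  WN@(4,4): attacks (3,2) (2,3)
W attacks (2,1): yes

Answer: yes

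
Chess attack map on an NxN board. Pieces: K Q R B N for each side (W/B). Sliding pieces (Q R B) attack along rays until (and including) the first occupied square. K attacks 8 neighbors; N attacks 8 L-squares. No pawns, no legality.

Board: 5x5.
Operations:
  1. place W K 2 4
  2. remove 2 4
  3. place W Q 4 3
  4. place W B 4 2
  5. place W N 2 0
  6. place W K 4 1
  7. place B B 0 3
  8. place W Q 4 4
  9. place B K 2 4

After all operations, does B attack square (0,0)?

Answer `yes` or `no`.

Answer: no

Derivation:
Op 1: place WK@(2,4)
Op 2: remove (2,4)
Op 3: place WQ@(4,3)
Op 4: place WB@(4,2)
Op 5: place WN@(2,0)
Op 6: place WK@(4,1)
Op 7: place BB@(0,3)
Op 8: place WQ@(4,4)
Op 9: place BK@(2,4)
Per-piece attacks for B:
  BB@(0,3): attacks (1,4) (1,2) (2,1) (3,0)
  BK@(2,4): attacks (2,3) (3,4) (1,4) (3,3) (1,3)
B attacks (0,0): no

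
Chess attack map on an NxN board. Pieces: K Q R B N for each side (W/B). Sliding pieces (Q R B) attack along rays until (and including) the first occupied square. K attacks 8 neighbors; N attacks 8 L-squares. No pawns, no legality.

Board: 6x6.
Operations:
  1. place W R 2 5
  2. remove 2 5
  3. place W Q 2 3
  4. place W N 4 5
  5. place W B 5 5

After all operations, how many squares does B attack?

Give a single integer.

Answer: 0

Derivation:
Op 1: place WR@(2,5)
Op 2: remove (2,5)
Op 3: place WQ@(2,3)
Op 4: place WN@(4,5)
Op 5: place WB@(5,5)
Per-piece attacks for B:
Union (0 distinct): (none)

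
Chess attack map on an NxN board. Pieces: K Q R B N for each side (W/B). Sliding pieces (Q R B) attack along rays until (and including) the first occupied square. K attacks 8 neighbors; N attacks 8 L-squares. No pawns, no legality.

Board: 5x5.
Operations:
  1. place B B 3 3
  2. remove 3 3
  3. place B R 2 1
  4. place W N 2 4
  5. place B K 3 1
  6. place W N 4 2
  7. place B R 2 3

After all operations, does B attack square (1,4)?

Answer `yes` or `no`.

Op 1: place BB@(3,3)
Op 2: remove (3,3)
Op 3: place BR@(2,1)
Op 4: place WN@(2,4)
Op 5: place BK@(3,1)
Op 6: place WN@(4,2)
Op 7: place BR@(2,3)
Per-piece attacks for B:
  BR@(2,1): attacks (2,2) (2,3) (2,0) (3,1) (1,1) (0,1) [ray(0,1) blocked at (2,3); ray(1,0) blocked at (3,1)]
  BR@(2,3): attacks (2,4) (2,2) (2,1) (3,3) (4,3) (1,3) (0,3) [ray(0,1) blocked at (2,4); ray(0,-1) blocked at (2,1)]
  BK@(3,1): attacks (3,2) (3,0) (4,1) (2,1) (4,2) (4,0) (2,2) (2,0)
B attacks (1,4): no

Answer: no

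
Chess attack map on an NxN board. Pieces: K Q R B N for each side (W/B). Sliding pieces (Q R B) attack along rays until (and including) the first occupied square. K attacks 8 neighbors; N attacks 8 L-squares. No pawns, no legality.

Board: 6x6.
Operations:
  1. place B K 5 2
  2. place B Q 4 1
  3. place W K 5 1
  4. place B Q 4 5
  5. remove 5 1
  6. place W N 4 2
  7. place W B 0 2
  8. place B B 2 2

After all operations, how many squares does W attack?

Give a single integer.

Answer: 11

Derivation:
Op 1: place BK@(5,2)
Op 2: place BQ@(4,1)
Op 3: place WK@(5,1)
Op 4: place BQ@(4,5)
Op 5: remove (5,1)
Op 6: place WN@(4,2)
Op 7: place WB@(0,2)
Op 8: place BB@(2,2)
Per-piece attacks for W:
  WB@(0,2): attacks (1,3) (2,4) (3,5) (1,1) (2,0)
  WN@(4,2): attacks (5,4) (3,4) (2,3) (5,0) (3,0) (2,1)
Union (11 distinct): (1,1) (1,3) (2,0) (2,1) (2,3) (2,4) (3,0) (3,4) (3,5) (5,0) (5,4)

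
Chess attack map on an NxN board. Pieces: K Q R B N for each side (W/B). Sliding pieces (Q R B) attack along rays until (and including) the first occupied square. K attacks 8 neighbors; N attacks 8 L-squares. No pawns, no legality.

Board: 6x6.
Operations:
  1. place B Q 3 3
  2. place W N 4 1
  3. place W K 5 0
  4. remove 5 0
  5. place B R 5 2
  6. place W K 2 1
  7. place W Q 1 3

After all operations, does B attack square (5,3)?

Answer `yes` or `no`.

Op 1: place BQ@(3,3)
Op 2: place WN@(4,1)
Op 3: place WK@(5,0)
Op 4: remove (5,0)
Op 5: place BR@(5,2)
Op 6: place WK@(2,1)
Op 7: place WQ@(1,3)
Per-piece attacks for B:
  BQ@(3,3): attacks (3,4) (3,5) (3,2) (3,1) (3,0) (4,3) (5,3) (2,3) (1,3) (4,4) (5,5) (4,2) (5,1) (2,4) (1,5) (2,2) (1,1) (0,0) [ray(-1,0) blocked at (1,3)]
  BR@(5,2): attacks (5,3) (5,4) (5,5) (5,1) (5,0) (4,2) (3,2) (2,2) (1,2) (0,2)
B attacks (5,3): yes

Answer: yes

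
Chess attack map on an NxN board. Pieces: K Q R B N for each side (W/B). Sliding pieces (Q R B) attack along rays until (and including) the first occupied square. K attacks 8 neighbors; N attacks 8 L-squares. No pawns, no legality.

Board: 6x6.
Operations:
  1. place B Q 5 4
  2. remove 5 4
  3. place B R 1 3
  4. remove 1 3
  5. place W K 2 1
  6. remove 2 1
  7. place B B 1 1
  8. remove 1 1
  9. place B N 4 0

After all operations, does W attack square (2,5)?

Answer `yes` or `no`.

Op 1: place BQ@(5,4)
Op 2: remove (5,4)
Op 3: place BR@(1,3)
Op 4: remove (1,3)
Op 5: place WK@(2,1)
Op 6: remove (2,1)
Op 7: place BB@(1,1)
Op 8: remove (1,1)
Op 9: place BN@(4,0)
Per-piece attacks for W:
W attacks (2,5): no

Answer: no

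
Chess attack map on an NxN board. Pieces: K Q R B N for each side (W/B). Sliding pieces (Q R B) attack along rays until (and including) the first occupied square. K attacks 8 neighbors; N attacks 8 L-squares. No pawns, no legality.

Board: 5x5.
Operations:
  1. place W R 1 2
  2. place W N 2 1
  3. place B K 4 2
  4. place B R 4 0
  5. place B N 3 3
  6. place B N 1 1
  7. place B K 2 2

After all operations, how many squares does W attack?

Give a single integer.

Answer: 9

Derivation:
Op 1: place WR@(1,2)
Op 2: place WN@(2,1)
Op 3: place BK@(4,2)
Op 4: place BR@(4,0)
Op 5: place BN@(3,3)
Op 6: place BN@(1,1)
Op 7: place BK@(2,2)
Per-piece attacks for W:
  WR@(1,2): attacks (1,3) (1,4) (1,1) (2,2) (0,2) [ray(0,-1) blocked at (1,1); ray(1,0) blocked at (2,2)]
  WN@(2,1): attacks (3,3) (4,2) (1,3) (0,2) (4,0) (0,0)
Union (9 distinct): (0,0) (0,2) (1,1) (1,3) (1,4) (2,2) (3,3) (4,0) (4,2)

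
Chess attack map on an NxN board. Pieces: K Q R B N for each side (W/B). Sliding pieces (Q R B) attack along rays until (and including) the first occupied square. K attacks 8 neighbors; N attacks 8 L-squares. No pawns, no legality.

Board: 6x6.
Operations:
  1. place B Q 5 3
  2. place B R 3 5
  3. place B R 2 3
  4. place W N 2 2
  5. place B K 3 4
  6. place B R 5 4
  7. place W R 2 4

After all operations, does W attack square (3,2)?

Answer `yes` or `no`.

Op 1: place BQ@(5,3)
Op 2: place BR@(3,5)
Op 3: place BR@(2,3)
Op 4: place WN@(2,2)
Op 5: place BK@(3,4)
Op 6: place BR@(5,4)
Op 7: place WR@(2,4)
Per-piece attacks for W:
  WN@(2,2): attacks (3,4) (4,3) (1,4) (0,3) (3,0) (4,1) (1,0) (0,1)
  WR@(2,4): attacks (2,5) (2,3) (3,4) (1,4) (0,4) [ray(0,-1) blocked at (2,3); ray(1,0) blocked at (3,4)]
W attacks (3,2): no

Answer: no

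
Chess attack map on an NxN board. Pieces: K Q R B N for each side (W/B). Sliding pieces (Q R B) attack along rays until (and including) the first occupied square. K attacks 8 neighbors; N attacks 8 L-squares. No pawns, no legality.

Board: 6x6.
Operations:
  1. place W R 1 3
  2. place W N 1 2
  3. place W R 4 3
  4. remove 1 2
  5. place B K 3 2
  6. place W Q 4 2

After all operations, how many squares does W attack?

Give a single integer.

Answer: 22

Derivation:
Op 1: place WR@(1,3)
Op 2: place WN@(1,2)
Op 3: place WR@(4,3)
Op 4: remove (1,2)
Op 5: place BK@(3,2)
Op 6: place WQ@(4,2)
Per-piece attacks for W:
  WR@(1,3): attacks (1,4) (1,5) (1,2) (1,1) (1,0) (2,3) (3,3) (4,3) (0,3) [ray(1,0) blocked at (4,3)]
  WQ@(4,2): attacks (4,3) (4,1) (4,0) (5,2) (3,2) (5,3) (5,1) (3,3) (2,4) (1,5) (3,1) (2,0) [ray(0,1) blocked at (4,3); ray(-1,0) blocked at (3,2)]
  WR@(4,3): attacks (4,4) (4,5) (4,2) (5,3) (3,3) (2,3) (1,3) [ray(0,-1) blocked at (4,2); ray(-1,0) blocked at (1,3)]
Union (22 distinct): (0,3) (1,0) (1,1) (1,2) (1,3) (1,4) (1,5) (2,0) (2,3) (2,4) (3,1) (3,2) (3,3) (4,0) (4,1) (4,2) (4,3) (4,4) (4,5) (5,1) (5,2) (5,3)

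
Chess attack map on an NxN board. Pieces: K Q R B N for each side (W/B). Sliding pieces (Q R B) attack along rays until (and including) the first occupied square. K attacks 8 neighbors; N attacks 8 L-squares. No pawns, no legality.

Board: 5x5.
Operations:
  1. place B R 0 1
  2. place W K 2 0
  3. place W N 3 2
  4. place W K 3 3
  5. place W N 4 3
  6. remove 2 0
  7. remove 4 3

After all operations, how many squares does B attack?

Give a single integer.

Op 1: place BR@(0,1)
Op 2: place WK@(2,0)
Op 3: place WN@(3,2)
Op 4: place WK@(3,3)
Op 5: place WN@(4,3)
Op 6: remove (2,0)
Op 7: remove (4,3)
Per-piece attacks for B:
  BR@(0,1): attacks (0,2) (0,3) (0,4) (0,0) (1,1) (2,1) (3,1) (4,1)
Union (8 distinct): (0,0) (0,2) (0,3) (0,4) (1,1) (2,1) (3,1) (4,1)

Answer: 8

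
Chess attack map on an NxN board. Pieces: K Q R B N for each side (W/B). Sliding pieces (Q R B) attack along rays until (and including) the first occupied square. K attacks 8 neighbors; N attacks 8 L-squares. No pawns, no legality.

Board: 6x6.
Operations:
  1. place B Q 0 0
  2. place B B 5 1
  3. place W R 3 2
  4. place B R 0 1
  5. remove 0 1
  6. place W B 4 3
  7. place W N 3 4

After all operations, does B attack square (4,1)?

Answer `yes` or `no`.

Answer: no

Derivation:
Op 1: place BQ@(0,0)
Op 2: place BB@(5,1)
Op 3: place WR@(3,2)
Op 4: place BR@(0,1)
Op 5: remove (0,1)
Op 6: place WB@(4,3)
Op 7: place WN@(3,4)
Per-piece attacks for B:
  BQ@(0,0): attacks (0,1) (0,2) (0,3) (0,4) (0,5) (1,0) (2,0) (3,0) (4,0) (5,0) (1,1) (2,2) (3,3) (4,4) (5,5)
  BB@(5,1): attacks (4,2) (3,3) (2,4) (1,5) (4,0)
B attacks (4,1): no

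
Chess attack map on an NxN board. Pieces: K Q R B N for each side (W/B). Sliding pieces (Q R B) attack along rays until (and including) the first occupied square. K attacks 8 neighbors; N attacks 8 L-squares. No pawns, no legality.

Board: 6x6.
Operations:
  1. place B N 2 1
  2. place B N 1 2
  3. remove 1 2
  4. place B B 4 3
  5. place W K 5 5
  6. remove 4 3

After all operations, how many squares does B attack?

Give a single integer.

Op 1: place BN@(2,1)
Op 2: place BN@(1,2)
Op 3: remove (1,2)
Op 4: place BB@(4,3)
Op 5: place WK@(5,5)
Op 6: remove (4,3)
Per-piece attacks for B:
  BN@(2,1): attacks (3,3) (4,2) (1,3) (0,2) (4,0) (0,0)
Union (6 distinct): (0,0) (0,2) (1,3) (3,3) (4,0) (4,2)

Answer: 6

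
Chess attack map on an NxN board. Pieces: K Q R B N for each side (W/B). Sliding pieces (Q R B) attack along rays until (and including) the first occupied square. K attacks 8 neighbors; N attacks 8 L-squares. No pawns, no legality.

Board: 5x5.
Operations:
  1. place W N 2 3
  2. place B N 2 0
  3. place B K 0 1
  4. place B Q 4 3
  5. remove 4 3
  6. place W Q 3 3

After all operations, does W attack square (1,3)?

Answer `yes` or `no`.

Op 1: place WN@(2,3)
Op 2: place BN@(2,0)
Op 3: place BK@(0,1)
Op 4: place BQ@(4,3)
Op 5: remove (4,3)
Op 6: place WQ@(3,3)
Per-piece attacks for W:
  WN@(2,3): attacks (4,4) (0,4) (3,1) (4,2) (1,1) (0,2)
  WQ@(3,3): attacks (3,4) (3,2) (3,1) (3,0) (4,3) (2,3) (4,4) (4,2) (2,4) (2,2) (1,1) (0,0) [ray(-1,0) blocked at (2,3)]
W attacks (1,3): no

Answer: no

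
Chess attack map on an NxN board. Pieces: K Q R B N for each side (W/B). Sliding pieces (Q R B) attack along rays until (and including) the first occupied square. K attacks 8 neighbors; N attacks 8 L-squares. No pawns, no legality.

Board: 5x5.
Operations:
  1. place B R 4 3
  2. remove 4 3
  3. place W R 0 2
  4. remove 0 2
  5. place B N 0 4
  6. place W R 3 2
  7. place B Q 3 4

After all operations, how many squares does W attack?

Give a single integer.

Answer: 8

Derivation:
Op 1: place BR@(4,3)
Op 2: remove (4,3)
Op 3: place WR@(0,2)
Op 4: remove (0,2)
Op 5: place BN@(0,4)
Op 6: place WR@(3,2)
Op 7: place BQ@(3,4)
Per-piece attacks for W:
  WR@(3,2): attacks (3,3) (3,4) (3,1) (3,0) (4,2) (2,2) (1,2) (0,2) [ray(0,1) blocked at (3,4)]
Union (8 distinct): (0,2) (1,2) (2,2) (3,0) (3,1) (3,3) (3,4) (4,2)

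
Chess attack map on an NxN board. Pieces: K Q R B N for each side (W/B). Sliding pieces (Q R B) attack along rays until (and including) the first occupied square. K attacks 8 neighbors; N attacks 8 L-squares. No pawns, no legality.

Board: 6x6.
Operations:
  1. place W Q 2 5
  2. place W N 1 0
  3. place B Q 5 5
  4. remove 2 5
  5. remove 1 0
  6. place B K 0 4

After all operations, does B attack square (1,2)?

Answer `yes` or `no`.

Answer: no

Derivation:
Op 1: place WQ@(2,5)
Op 2: place WN@(1,0)
Op 3: place BQ@(5,5)
Op 4: remove (2,5)
Op 5: remove (1,0)
Op 6: place BK@(0,4)
Per-piece attacks for B:
  BK@(0,4): attacks (0,5) (0,3) (1,4) (1,5) (1,3)
  BQ@(5,5): attacks (5,4) (5,3) (5,2) (5,1) (5,0) (4,5) (3,5) (2,5) (1,5) (0,5) (4,4) (3,3) (2,2) (1,1) (0,0)
B attacks (1,2): no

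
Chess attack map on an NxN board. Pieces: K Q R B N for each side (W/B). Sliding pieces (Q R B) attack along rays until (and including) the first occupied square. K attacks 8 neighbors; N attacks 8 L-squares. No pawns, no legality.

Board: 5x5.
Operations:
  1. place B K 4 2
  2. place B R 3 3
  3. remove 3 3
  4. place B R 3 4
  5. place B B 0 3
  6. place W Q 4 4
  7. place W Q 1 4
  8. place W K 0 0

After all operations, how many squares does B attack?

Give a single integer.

Op 1: place BK@(4,2)
Op 2: place BR@(3,3)
Op 3: remove (3,3)
Op 4: place BR@(3,4)
Op 5: place BB@(0,3)
Op 6: place WQ@(4,4)
Op 7: place WQ@(1,4)
Op 8: place WK@(0,0)
Per-piece attacks for B:
  BB@(0,3): attacks (1,4) (1,2) (2,1) (3,0) [ray(1,1) blocked at (1,4)]
  BR@(3,4): attacks (3,3) (3,2) (3,1) (3,0) (4,4) (2,4) (1,4) [ray(1,0) blocked at (4,4); ray(-1,0) blocked at (1,4)]
  BK@(4,2): attacks (4,3) (4,1) (3,2) (3,3) (3,1)
Union (11 distinct): (1,2) (1,4) (2,1) (2,4) (3,0) (3,1) (3,2) (3,3) (4,1) (4,3) (4,4)

Answer: 11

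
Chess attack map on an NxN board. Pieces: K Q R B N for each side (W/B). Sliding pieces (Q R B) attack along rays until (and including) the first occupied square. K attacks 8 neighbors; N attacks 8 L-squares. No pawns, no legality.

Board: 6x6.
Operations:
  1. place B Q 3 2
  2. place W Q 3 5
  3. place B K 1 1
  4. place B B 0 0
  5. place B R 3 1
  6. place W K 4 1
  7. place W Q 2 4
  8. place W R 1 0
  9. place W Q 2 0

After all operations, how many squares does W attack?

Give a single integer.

Op 1: place BQ@(3,2)
Op 2: place WQ@(3,5)
Op 3: place BK@(1,1)
Op 4: place BB@(0,0)
Op 5: place BR@(3,1)
Op 6: place WK@(4,1)
Op 7: place WQ@(2,4)
Op 8: place WR@(1,0)
Op 9: place WQ@(2,0)
Per-piece attacks for W:
  WR@(1,0): attacks (1,1) (2,0) (0,0) [ray(0,1) blocked at (1,1); ray(1,0) blocked at (2,0); ray(-1,0) blocked at (0,0)]
  WQ@(2,0): attacks (2,1) (2,2) (2,3) (2,4) (3,0) (4,0) (5,0) (1,0) (3,1) (1,1) [ray(0,1) blocked at (2,4); ray(-1,0) blocked at (1,0); ray(1,1) blocked at (3,1); ray(-1,1) blocked at (1,1)]
  WQ@(2,4): attacks (2,5) (2,3) (2,2) (2,1) (2,0) (3,4) (4,4) (5,4) (1,4) (0,4) (3,5) (3,3) (4,2) (5,1) (1,5) (1,3) (0,2) [ray(0,-1) blocked at (2,0); ray(1,1) blocked at (3,5)]
  WQ@(3,5): attacks (3,4) (3,3) (3,2) (4,5) (5,5) (2,5) (1,5) (0,5) (4,4) (5,3) (2,4) [ray(0,-1) blocked at (3,2); ray(-1,-1) blocked at (2,4)]
  WK@(4,1): attacks (4,2) (4,0) (5,1) (3,1) (5,2) (5,0) (3,2) (3,0)
Union (31 distinct): (0,0) (0,2) (0,4) (0,5) (1,0) (1,1) (1,3) (1,4) (1,5) (2,0) (2,1) (2,2) (2,3) (2,4) (2,5) (3,0) (3,1) (3,2) (3,3) (3,4) (3,5) (4,0) (4,2) (4,4) (4,5) (5,0) (5,1) (5,2) (5,3) (5,4) (5,5)

Answer: 31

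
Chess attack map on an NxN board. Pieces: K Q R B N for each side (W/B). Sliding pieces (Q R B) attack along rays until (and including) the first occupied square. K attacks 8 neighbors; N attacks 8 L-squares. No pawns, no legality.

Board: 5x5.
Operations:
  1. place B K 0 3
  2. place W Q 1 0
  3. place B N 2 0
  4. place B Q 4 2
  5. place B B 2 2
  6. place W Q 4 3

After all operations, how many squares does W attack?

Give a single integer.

Op 1: place BK@(0,3)
Op 2: place WQ@(1,0)
Op 3: place BN@(2,0)
Op 4: place BQ@(4,2)
Op 5: place BB@(2,2)
Op 6: place WQ@(4,3)
Per-piece attacks for W:
  WQ@(1,0): attacks (1,1) (1,2) (1,3) (1,4) (2,0) (0,0) (2,1) (3,2) (4,3) (0,1) [ray(1,0) blocked at (2,0); ray(1,1) blocked at (4,3)]
  WQ@(4,3): attacks (4,4) (4,2) (3,3) (2,3) (1,3) (0,3) (3,4) (3,2) (2,1) (1,0) [ray(0,-1) blocked at (4,2); ray(-1,0) blocked at (0,3); ray(-1,-1) blocked at (1,0)]
Union (17 distinct): (0,0) (0,1) (0,3) (1,0) (1,1) (1,2) (1,3) (1,4) (2,0) (2,1) (2,3) (3,2) (3,3) (3,4) (4,2) (4,3) (4,4)

Answer: 17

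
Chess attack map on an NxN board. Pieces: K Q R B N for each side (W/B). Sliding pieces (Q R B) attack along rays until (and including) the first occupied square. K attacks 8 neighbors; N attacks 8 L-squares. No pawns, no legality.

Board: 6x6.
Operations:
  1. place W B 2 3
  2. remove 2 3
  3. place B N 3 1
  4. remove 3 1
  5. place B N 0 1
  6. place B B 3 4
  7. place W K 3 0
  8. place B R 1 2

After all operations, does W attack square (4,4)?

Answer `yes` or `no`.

Answer: no

Derivation:
Op 1: place WB@(2,3)
Op 2: remove (2,3)
Op 3: place BN@(3,1)
Op 4: remove (3,1)
Op 5: place BN@(0,1)
Op 6: place BB@(3,4)
Op 7: place WK@(3,0)
Op 8: place BR@(1,2)
Per-piece attacks for W:
  WK@(3,0): attacks (3,1) (4,0) (2,0) (4,1) (2,1)
W attacks (4,4): no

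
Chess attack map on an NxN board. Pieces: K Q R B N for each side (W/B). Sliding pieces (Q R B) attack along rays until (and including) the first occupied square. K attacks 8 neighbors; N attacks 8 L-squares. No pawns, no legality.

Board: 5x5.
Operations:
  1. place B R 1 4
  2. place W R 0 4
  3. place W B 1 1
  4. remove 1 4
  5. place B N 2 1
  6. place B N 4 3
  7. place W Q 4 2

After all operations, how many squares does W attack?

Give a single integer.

Answer: 17

Derivation:
Op 1: place BR@(1,4)
Op 2: place WR@(0,4)
Op 3: place WB@(1,1)
Op 4: remove (1,4)
Op 5: place BN@(2,1)
Op 6: place BN@(4,3)
Op 7: place WQ@(4,2)
Per-piece attacks for W:
  WR@(0,4): attacks (0,3) (0,2) (0,1) (0,0) (1,4) (2,4) (3,4) (4,4)
  WB@(1,1): attacks (2,2) (3,3) (4,4) (2,0) (0,2) (0,0)
  WQ@(4,2): attacks (4,3) (4,1) (4,0) (3,2) (2,2) (1,2) (0,2) (3,3) (2,4) (3,1) (2,0) [ray(0,1) blocked at (4,3)]
Union (17 distinct): (0,0) (0,1) (0,2) (0,3) (1,2) (1,4) (2,0) (2,2) (2,4) (3,1) (3,2) (3,3) (3,4) (4,0) (4,1) (4,3) (4,4)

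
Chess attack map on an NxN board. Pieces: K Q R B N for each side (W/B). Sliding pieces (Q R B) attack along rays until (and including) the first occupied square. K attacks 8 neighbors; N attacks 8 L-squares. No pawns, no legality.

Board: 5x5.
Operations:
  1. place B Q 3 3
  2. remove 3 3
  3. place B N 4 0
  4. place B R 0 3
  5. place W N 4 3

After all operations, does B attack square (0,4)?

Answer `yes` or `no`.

Answer: yes

Derivation:
Op 1: place BQ@(3,3)
Op 2: remove (3,3)
Op 3: place BN@(4,0)
Op 4: place BR@(0,3)
Op 5: place WN@(4,3)
Per-piece attacks for B:
  BR@(0,3): attacks (0,4) (0,2) (0,1) (0,0) (1,3) (2,3) (3,3) (4,3) [ray(1,0) blocked at (4,3)]
  BN@(4,0): attacks (3,2) (2,1)
B attacks (0,4): yes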